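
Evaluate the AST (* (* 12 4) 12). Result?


Evaluate inner: (* 12 4) = 48
Evaluate root: (* 48 12) = 576
Result: 576


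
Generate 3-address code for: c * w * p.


Break into single-operator statements:
t1 = c * w
t2 = t1 * p


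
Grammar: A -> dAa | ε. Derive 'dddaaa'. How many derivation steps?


Derivation: A => dAa => ddAaa => dddAaaa => dddaaa
Steps: 4


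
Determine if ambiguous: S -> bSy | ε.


balanced b^n…y^n: each string has a unique parse
Unambiguous


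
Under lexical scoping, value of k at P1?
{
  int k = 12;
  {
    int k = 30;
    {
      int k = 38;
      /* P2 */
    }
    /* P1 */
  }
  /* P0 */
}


k declared in the same block as P1
k = 30


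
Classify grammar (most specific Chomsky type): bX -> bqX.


LHS has context (more than one symbol) and |LHS| ≤ |RHS|
Classification: Type 1 (Context-Sensitive)


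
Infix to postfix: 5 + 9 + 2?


Left to right (same or higher precedence on left)
Postfix: 5 9 + 2 +


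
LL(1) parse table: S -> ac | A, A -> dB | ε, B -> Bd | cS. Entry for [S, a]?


For [S, a]: 'a' ∈ FIRST(ac)
Entry: S -> ac


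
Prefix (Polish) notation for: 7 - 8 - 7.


left-to-right (same/higher precedence on left): tree is (- (- 7 8) 7)
Prefix: - - 7 8 7


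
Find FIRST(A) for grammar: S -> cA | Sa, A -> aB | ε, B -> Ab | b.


Per alternative of A: FIRST(aB) = {a}; FIRST(ε) = {ε}
FIRST(A) = {a, ε}


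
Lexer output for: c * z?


Scan left to right, longest-match per lexeme
Tokens: ID(c), OP(*), ID(z)


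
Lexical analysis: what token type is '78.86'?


Pattern: digits with a decimal point
Type: FLOAT_LITERAL


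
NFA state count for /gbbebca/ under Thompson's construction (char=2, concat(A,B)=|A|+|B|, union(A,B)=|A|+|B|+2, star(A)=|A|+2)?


Syntax tree has 7 char leaf(s), 0 union(s), 0 star(s)
chars contribute 7×2 = 14; each union adds +2; each star adds +2
Total: 14 + 0 + 0 = 14 states


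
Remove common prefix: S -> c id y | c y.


Common prefix: 'c'
Factored: S -> c S', S' -> id y | y


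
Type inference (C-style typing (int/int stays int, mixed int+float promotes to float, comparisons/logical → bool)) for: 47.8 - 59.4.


Operand types: float - float
Rule: mixed int/float promotes to float; int/int stays int
Result type: float


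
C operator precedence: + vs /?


'/' is multiplicative (level 10); '+' is additive (level 9)
Higher level binds tighter
'/' has higher precedence than '+'


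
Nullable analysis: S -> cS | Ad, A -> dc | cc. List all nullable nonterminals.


A nonterminal is nullable iff some alternative derives ε (directly, or every symbol in it is nullable)
Nullable: {}


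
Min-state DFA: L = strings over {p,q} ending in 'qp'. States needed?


Track the longest suffix of input matching a prefix of 'qp': 3 classes (prefixes of length 0..2)
Minimal DFA: 3 states


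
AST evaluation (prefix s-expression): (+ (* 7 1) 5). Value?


Evaluate inner: (* 7 1) = 7
Evaluate root: (+ 7 5) = 12
Result: 12


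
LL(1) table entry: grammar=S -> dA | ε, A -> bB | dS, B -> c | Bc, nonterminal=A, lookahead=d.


For [A, d]: 'd' ∈ FIRST(dS)
Entry: A -> dS


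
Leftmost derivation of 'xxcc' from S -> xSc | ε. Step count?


Derivation: S => xSc => xxScc => xxcc
Steps: 3


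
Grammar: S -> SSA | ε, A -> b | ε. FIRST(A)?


Per alternative of A: FIRST(b) = {b}; FIRST(ε) = {ε}
FIRST(A) = {b, ε}


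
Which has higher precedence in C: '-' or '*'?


'*' is multiplicative (level 10); '-' is additive (level 9)
Higher level binds tighter
'*' has higher precedence than '-'


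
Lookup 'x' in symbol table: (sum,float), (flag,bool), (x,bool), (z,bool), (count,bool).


Lookup 'x' → type bool


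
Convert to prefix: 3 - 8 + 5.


left-to-right (same/higher precedence on left): tree is (+ (- 3 8) 5)
Prefix: + - 3 8 5


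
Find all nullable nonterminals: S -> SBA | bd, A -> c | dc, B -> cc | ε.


A nonterminal is nullable iff some alternative derives ε (directly, or every symbol in it is nullable)
Nullable: {B}


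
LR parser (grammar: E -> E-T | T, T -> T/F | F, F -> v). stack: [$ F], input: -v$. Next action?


'F' (not preceded by T/) is the handle for T -> F
Action: reduce (T -> F)


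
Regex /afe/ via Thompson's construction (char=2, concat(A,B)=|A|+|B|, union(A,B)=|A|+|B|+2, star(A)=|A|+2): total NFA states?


Syntax tree has 3 char leaf(s), 0 union(s), 0 star(s)
chars contribute 3×2 = 6; each union adds +2; each star adds +2
Total: 6 + 0 + 0 = 6 states


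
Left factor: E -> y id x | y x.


Common prefix: 'y'
Factored: E -> y E', E' -> id x | x


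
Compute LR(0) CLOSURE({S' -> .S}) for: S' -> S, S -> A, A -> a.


Start: S' -> .S
For each item with dot before a nonterminal B, add B -> .γ for every B-production
Closure: [S' -> .S, S -> .A, A -> .a]


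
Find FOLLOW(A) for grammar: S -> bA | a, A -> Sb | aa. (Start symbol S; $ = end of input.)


$ ∈ FOLLOW(S). For each A -> αBβ: add FIRST(β)\{ε} to FOLLOW(B); if β nullable, add FOLLOW(A).
FOLLOW(A) = {$, b}


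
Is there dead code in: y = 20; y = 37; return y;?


first assignment to y is overwritten before any read
Dead: 'y = 20'


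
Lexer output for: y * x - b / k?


Scan left to right, longest-match per lexeme
Tokens: ID(y), OP(*), ID(x), OP(-), ID(b), OP(/), ID(k)


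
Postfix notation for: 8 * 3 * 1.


Left to right (same or higher precedence on left)
Postfix: 8 3 * 1 *


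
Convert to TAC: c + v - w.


Break into single-operator statements:
t1 = c + v
t2 = t1 - w


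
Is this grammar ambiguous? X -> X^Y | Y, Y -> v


precedence layered via separate nonterminal Y: deterministic
Unambiguous


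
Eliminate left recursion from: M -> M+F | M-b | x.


Left-recursive alternatives: M+F, M-b; non-recursive: x
Introduce M': M -> xM', M' -> +FM' | -bM' | ε


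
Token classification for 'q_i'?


Pattern: letter/underscore followed by alphanumerics, not a keyword
Type: IDENTIFIER


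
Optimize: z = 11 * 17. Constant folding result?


11 * 17 = 187 at compile time
Optimized: z = 187


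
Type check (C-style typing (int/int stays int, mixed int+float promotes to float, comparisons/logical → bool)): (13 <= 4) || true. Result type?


Operand types: bool || bool
Rule: logical operators take bool operands and yield bool
Result type: bool


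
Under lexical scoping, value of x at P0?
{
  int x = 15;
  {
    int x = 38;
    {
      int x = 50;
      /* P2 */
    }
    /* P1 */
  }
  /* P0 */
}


x declared in the same block as P0
x = 15


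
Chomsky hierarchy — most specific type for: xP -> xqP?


LHS has context (more than one symbol) and |LHS| ≤ |RHS|
Classification: Type 1 (Context-Sensitive)


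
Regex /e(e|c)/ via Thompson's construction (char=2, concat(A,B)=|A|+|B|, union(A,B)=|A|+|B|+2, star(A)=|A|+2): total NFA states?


Syntax tree has 3 char leaf(s), 1 union(s), 0 star(s)
chars contribute 3×2 = 6; each union adds +2; each star adds +2
Total: 6 + 2 + 0 = 8 states


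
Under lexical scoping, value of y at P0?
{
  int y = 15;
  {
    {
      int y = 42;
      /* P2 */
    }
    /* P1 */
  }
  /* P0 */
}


y declared in the same block as P0
y = 15


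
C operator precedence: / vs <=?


'/' is multiplicative (level 10); '<=' is relational (level 7)
Higher level binds tighter
'/' has higher precedence than '<='


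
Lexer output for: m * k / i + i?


Scan left to right, longest-match per lexeme
Tokens: ID(m), OP(*), ID(k), OP(/), ID(i), OP(+), ID(i)


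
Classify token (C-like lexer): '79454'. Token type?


Pattern: digits only
Type: INTEGER_LITERAL


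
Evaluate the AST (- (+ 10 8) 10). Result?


Evaluate inner: (+ 10 8) = 18
Evaluate root: (- 18 10) = 8
Result: 8


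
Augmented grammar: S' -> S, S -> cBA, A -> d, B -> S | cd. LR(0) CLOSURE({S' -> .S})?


Start: S' -> .S
For each item with dot before a nonterminal B, add B -> .γ for every B-production
Closure: [S' -> .S, S -> .cBA]


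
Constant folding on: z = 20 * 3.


20 * 3 = 60 at compile time
Optimized: z = 60


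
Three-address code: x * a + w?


Break into single-operator statements:
t1 = x * a
t2 = t1 + w


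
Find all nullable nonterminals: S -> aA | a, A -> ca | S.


A nonterminal is nullable iff some alternative derives ε (directly, or every symbol in it is nullable)
Nullable: {}


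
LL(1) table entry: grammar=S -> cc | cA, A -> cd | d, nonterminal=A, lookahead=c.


For [A, c]: 'c' ∈ FIRST(cd)
Entry: A -> cd


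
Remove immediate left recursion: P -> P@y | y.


Left-recursive alternatives: P@y; non-recursive: y
Introduce P': P -> yP', P' -> @yP' | ε


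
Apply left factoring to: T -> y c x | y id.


Common prefix: 'y'
Factored: T -> y T', T' -> c x | id


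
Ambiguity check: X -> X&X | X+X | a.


'a&a+a' has two parse trees (no precedence encoded between & and +)
Ambiguous


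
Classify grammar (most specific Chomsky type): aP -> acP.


LHS has context (more than one symbol) and |LHS| ≤ |RHS|
Classification: Type 1 (Context-Sensitive)


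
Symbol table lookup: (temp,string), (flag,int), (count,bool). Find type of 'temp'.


Lookup 'temp' → type string


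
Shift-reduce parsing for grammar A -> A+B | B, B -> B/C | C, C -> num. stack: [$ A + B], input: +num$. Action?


handle 'A+B' on top; lookahead ∈ FOLLOW(A) = {+, $}
Action: reduce (A -> A+B)


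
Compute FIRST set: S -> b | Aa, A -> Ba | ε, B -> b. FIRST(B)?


Per alternative of B: FIRST(b) = {b}
FIRST(B) = {b}


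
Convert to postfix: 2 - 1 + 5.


Left to right (same or higher precedence on left)
Postfix: 2 1 - 5 +


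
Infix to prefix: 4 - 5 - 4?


left-to-right (same/higher precedence on left): tree is (- (- 4 5) 4)
Prefix: - - 4 5 4


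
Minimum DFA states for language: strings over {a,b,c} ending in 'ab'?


Track the longest suffix of input matching a prefix of 'ab': 3 classes (prefixes of length 0..2)
Minimal DFA: 3 states


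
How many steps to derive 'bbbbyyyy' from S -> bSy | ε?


Derivation: S => bSy => bbSyy => bbbSyyy => bbbbSyyyy => bbbbyyyy
Steps: 5


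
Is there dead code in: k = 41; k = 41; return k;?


first assignment to k is overwritten before any read
Dead: 'k = 41'


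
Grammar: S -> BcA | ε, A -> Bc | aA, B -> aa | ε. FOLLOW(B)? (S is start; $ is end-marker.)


$ ∈ FOLLOW(S). For each A -> αBβ: add FIRST(β)\{ε} to FOLLOW(B); if β nullable, add FOLLOW(A).
FOLLOW(B) = {c}


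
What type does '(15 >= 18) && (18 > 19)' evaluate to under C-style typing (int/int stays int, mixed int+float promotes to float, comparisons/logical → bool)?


Operand types: bool && bool
Rule: logical operators take bool operands and yield bool
Result type: bool


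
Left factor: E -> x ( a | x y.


Common prefix: 'x'
Factored: E -> x E', E' -> ( a | y


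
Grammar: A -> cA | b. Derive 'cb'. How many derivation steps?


Derivation: A => cA => cb
Steps: 2


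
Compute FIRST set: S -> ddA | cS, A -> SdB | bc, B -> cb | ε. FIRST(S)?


Per alternative of S: FIRST(ddA) = {d}; FIRST(cS) = {c}
FIRST(S) = {c, d}


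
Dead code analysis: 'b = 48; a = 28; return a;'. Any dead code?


b is assigned but never read
Dead: 'b = 48'


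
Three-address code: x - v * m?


Break into single-operator statements:
t1 = v * m
t2 = x - t1


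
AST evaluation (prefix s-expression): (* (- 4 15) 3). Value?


Evaluate inner: (- 4 15) = -11
Evaluate root: (* -11 3) = -33
Result: -33


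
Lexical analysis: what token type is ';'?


Pattern: delimiter/punctuation
Type: PUNCTUATION


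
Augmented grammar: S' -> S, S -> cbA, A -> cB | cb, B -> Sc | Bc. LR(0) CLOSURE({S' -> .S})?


Start: S' -> .S
For each item with dot before a nonterminal B, add B -> .γ for every B-production
Closure: [S' -> .S, S -> .cbA]


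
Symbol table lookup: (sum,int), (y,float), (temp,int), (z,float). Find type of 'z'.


Lookup 'z' → type float


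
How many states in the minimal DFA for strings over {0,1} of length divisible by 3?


Track length mod 3: states 0..2, accept at 0
Minimal DFA: 3 states


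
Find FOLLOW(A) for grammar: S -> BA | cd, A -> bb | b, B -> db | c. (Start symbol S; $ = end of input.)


$ ∈ FOLLOW(S). For each A -> αBβ: add FIRST(β)\{ε} to FOLLOW(B); if β nullable, add FOLLOW(A).
FOLLOW(A) = {$}


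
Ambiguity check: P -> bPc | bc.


balanced b^n…c^n: each string has a unique parse
Unambiguous


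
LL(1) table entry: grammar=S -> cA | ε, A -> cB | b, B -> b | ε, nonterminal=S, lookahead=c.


For [S, c]: 'c' ∈ FIRST(cA)
Entry: S -> cA


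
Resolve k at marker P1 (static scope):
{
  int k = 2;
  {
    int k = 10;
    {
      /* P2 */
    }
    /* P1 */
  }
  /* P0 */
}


k declared in the same block as P1
k = 10


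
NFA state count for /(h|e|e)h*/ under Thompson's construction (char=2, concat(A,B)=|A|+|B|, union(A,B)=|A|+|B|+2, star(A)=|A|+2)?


Syntax tree has 4 char leaf(s), 2 union(s), 1 star(s)
chars contribute 4×2 = 8; each union adds +2; each star adds +2
Total: 8 + 4 + 2 = 14 states


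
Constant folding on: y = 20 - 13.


20 - 13 = 7 at compile time
Optimized: y = 7


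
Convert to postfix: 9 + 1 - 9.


Left to right (same or higher precedence on left)
Postfix: 9 1 + 9 -


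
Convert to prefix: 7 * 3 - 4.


left-to-right (same/higher precedence on left): tree is (- (* 7 3) 4)
Prefix: - * 7 3 4


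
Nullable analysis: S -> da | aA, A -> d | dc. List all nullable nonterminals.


A nonterminal is nullable iff some alternative derives ε (directly, or every symbol in it is nullable)
Nullable: {}


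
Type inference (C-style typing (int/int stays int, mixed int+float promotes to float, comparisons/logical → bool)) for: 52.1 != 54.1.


Operand types: float != float
Rule: comparison yields bool
Result type: bool


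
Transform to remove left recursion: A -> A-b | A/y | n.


Left-recursive alternatives: A-b, A/y; non-recursive: n
Introduce A': A -> nA', A' -> -bA' | /yA' | ε


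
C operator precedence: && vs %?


'%' is multiplicative (level 10); '&&' is logical AND (level 2)
Higher level binds tighter
'%' has higher precedence than '&&'


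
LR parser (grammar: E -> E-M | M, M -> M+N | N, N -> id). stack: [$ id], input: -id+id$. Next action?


'id' on top is the handle for N -> id
Action: reduce (N -> id)


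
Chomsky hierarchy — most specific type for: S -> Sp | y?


Left-linear: every RHS is a terminal or one nonterminal followed by a terminal
Classification: Type 3 (Regular)


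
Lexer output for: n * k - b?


Scan left to right, longest-match per lexeme
Tokens: ID(n), OP(*), ID(k), OP(-), ID(b)


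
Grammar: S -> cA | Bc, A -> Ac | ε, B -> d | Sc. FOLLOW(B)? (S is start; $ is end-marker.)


$ ∈ FOLLOW(S). For each A -> αBβ: add FIRST(β)\{ε} to FOLLOW(B); if β nullable, add FOLLOW(A).
FOLLOW(B) = {c}


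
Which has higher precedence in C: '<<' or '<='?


'<<' is shift (level 8); '<=' is relational (level 7)
Higher level binds tighter
'<<' has higher precedence than '<='


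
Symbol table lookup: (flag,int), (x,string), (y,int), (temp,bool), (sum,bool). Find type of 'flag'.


Lookup 'flag' → type int


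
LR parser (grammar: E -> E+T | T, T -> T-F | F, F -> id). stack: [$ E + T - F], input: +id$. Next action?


handle 'T-F' on top
Action: reduce (T -> T-F)


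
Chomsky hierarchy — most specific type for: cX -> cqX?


LHS has context (more than one symbol) and |LHS| ≤ |RHS|
Classification: Type 1 (Context-Sensitive)


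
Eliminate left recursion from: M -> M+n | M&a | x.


Left-recursive alternatives: M+n, M&a; non-recursive: x
Introduce M': M -> xM', M' -> +nM' | &aM' | ε


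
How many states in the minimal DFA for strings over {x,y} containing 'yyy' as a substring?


KMP-style automaton: 3 progress states + 1 absorbing accept = 4
Minimal DFA: 4 states


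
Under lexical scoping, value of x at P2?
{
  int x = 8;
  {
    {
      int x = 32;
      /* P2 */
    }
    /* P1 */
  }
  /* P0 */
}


x declared in the same block as P2
x = 32


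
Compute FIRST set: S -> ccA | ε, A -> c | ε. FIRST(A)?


Per alternative of A: FIRST(c) = {c}; FIRST(ε) = {ε}
FIRST(A) = {c, ε}


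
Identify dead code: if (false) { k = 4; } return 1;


condition is constant false, so the whole block is unreachable
Dead: 'if (false) { k = 4; }'


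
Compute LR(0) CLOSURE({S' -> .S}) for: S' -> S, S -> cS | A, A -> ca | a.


Start: S' -> .S
For each item with dot before a nonterminal B, add B -> .γ for every B-production
Closure: [S' -> .S, S -> .cS, S -> .A, A -> .ca, A -> .a]


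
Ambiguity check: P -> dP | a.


right-linear, alternatives start with distinct terminals 'd' vs 'a': unique leftmost derivation
Unambiguous


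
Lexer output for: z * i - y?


Scan left to right, longest-match per lexeme
Tokens: ID(z), OP(*), ID(i), OP(-), ID(y)


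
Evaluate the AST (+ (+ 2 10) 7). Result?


Evaluate inner: (+ 2 10) = 12
Evaluate root: (+ 12 7) = 19
Result: 19


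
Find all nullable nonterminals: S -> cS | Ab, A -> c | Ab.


A nonterminal is nullable iff some alternative derives ε (directly, or every symbol in it is nullable)
Nullable: {}


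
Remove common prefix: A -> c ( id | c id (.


Common prefix: 'c'
Factored: A -> c A', A' -> ( id | id (


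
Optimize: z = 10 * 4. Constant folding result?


10 * 4 = 40 at compile time
Optimized: z = 40


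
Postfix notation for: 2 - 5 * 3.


* has higher precedence, evaluate 5*3 first
Postfix: 2 5 3 * -


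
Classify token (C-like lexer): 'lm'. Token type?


Pattern: letter/underscore followed by alphanumerics, not a keyword
Type: IDENTIFIER


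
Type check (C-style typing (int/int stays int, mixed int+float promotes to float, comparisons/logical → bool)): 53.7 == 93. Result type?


Operand types: float == int
Rule: comparison yields bool
Result type: bool


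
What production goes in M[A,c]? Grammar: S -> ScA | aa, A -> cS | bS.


For [A, c]: 'c' ∈ FIRST(cS)
Entry: A -> cS


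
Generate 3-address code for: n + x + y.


Break into single-operator statements:
t1 = n + x
t2 = t1 + y


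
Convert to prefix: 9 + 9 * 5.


'*' binds tighter: tree is (+ 9 (* 9 5))
Prefix: + 9 * 9 5


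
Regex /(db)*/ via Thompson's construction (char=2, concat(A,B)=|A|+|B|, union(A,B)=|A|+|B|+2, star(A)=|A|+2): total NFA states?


Syntax tree has 2 char leaf(s), 0 union(s), 1 star(s)
chars contribute 2×2 = 4; each union adds +2; each star adds +2
Total: 4 + 0 + 2 = 6 states


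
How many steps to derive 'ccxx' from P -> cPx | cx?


Derivation: P => cPx => ccxx
Steps: 2


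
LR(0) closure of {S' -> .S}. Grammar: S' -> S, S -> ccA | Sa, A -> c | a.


Start: S' -> .S
For each item with dot before a nonterminal B, add B -> .γ for every B-production
Closure: [S' -> .S, S -> .ccA, S -> .Sa]


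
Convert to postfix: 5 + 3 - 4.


Left to right (same or higher precedence on left)
Postfix: 5 3 + 4 -


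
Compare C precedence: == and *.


'*' is multiplicative (level 10); '==' is equality (level 6)
Higher level binds tighter
'*' has higher precedence than '=='


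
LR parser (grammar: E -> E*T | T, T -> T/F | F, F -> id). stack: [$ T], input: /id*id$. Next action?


shift '/' to continue T -> T/F
Action: shift


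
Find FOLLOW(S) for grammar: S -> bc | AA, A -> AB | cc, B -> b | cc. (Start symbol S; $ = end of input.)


$ ∈ FOLLOW(S). For each A -> αBβ: add FIRST(β)\{ε} to FOLLOW(B); if β nullable, add FOLLOW(A).
FOLLOW(S) = {$}


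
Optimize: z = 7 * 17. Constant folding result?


7 * 17 = 119 at compile time
Optimized: z = 119


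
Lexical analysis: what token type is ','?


Pattern: delimiter/punctuation
Type: PUNCTUATION


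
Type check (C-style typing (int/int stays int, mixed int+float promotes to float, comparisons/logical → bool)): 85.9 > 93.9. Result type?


Operand types: float > float
Rule: comparison yields bool
Result type: bool


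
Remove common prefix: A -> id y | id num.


Common prefix: 'id'
Factored: A -> id A', A' -> y | num


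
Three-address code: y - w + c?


Break into single-operator statements:
t1 = y - w
t2 = t1 + c


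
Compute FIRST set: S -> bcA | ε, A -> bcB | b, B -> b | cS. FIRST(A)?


Per alternative of A: FIRST(bcB) = {b}; FIRST(b) = {b}
FIRST(A) = {b}


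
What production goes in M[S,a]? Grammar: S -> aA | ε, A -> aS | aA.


For [S, a]: 'a' ∈ FIRST(aA)
Entry: S -> aA


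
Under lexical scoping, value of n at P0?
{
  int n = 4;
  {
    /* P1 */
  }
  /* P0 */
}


n declared in the same block as P0
n = 4


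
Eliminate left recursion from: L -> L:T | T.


Left-recursive alternatives: L:T; non-recursive: T
Introduce L': L -> TL', L' -> :TL' | ε


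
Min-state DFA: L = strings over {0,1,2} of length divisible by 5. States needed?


Track length mod 5: states 0..4, accept at 0
Minimal DFA: 5 states


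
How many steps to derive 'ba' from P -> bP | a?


Derivation: P => bP => ba
Steps: 2


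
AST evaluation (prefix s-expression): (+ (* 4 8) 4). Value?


Evaluate inner: (* 4 8) = 32
Evaluate root: (+ 32 4) = 36
Result: 36


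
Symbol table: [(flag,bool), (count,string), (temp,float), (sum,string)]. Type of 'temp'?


Lookup 'temp' → type float


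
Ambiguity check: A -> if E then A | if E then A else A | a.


dangling else: 'if E then if E then a else a' parses two ways
Ambiguous


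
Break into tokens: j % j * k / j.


Scan left to right, longest-match per lexeme
Tokens: ID(j), OP(%), ID(j), OP(*), ID(k), OP(/), ID(j)


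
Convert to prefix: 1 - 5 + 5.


left-to-right (same/higher precedence on left): tree is (+ (- 1 5) 5)
Prefix: + - 1 5 5


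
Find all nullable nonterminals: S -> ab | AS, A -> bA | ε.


A nonterminal is nullable iff some alternative derives ε (directly, or every symbol in it is nullable)
Nullable: {A}


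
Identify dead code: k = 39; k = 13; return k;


first assignment to k is overwritten before any read
Dead: 'k = 39'


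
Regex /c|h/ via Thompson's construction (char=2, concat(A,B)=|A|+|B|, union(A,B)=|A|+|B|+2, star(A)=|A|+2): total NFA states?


Syntax tree has 2 char leaf(s), 1 union(s), 0 star(s)
chars contribute 2×2 = 4; each union adds +2; each star adds +2
Total: 4 + 2 + 0 = 6 states


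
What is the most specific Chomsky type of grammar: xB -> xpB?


LHS has context (more than one symbol) and |LHS| ≤ |RHS|
Classification: Type 1 (Context-Sensitive)


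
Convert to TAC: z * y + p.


Break into single-operator statements:
t1 = z * y
t2 = t1 + p


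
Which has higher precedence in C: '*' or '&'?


'*' is multiplicative (level 10); '&' is bitwise AND (level 5)
Higher level binds tighter
'*' has higher precedence than '&'


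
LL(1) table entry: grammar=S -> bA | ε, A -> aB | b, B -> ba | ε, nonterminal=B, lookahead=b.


For [B, b]: 'b' ∈ FIRST(ba)
Entry: B -> ba


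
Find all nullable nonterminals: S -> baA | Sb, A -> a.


A nonterminal is nullable iff some alternative derives ε (directly, or every symbol in it is nullable)
Nullable: {}


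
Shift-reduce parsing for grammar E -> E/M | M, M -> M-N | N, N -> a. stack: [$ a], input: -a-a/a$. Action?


'a' on top is the handle for N -> a
Action: reduce (N -> a)


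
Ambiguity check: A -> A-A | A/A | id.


'id-id/id' has two parse trees (no precedence encoded between - and /)
Ambiguous


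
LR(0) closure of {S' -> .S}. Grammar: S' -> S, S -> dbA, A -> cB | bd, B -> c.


Start: S' -> .S
For each item with dot before a nonterminal B, add B -> .γ for every B-production
Closure: [S' -> .S, S -> .dbA]


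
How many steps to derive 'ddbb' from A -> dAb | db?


Derivation: A => dAb => ddbb
Steps: 2


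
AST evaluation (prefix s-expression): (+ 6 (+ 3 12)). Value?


Evaluate inner: (+ 3 12) = 15
Evaluate root: (+ 6 15) = 21
Result: 21


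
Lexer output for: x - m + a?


Scan left to right, longest-match per lexeme
Tokens: ID(x), OP(-), ID(m), OP(+), ID(a)


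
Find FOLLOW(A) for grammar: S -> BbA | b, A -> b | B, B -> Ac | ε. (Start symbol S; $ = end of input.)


$ ∈ FOLLOW(S). For each A -> αBβ: add FIRST(β)\{ε} to FOLLOW(B); if β nullable, add FOLLOW(A).
FOLLOW(A) = {$, c}


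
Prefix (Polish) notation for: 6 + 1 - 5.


left-to-right (same/higher precedence on left): tree is (- (+ 6 1) 5)
Prefix: - + 6 1 5


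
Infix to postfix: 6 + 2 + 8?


Left to right (same or higher precedence on left)
Postfix: 6 2 + 8 +


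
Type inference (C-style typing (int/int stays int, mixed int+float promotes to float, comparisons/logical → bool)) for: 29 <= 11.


Operand types: int <= int
Rule: comparison yields bool
Result type: bool


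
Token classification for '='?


Pattern: operator symbol
Type: OPERATOR


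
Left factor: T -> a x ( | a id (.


Common prefix: 'a'
Factored: T -> a T', T' -> x ( | id (


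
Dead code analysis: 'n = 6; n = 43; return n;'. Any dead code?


first assignment to n is overwritten before any read
Dead: 'n = 6'


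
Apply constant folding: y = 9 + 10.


9 + 10 = 19 at compile time
Optimized: y = 19


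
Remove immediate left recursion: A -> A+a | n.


Left-recursive alternatives: A+a; non-recursive: n
Introduce A': A -> nA', A' -> +aA' | ε


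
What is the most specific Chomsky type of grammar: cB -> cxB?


LHS has context (more than one symbol) and |LHS| ≤ |RHS|
Classification: Type 1 (Context-Sensitive)


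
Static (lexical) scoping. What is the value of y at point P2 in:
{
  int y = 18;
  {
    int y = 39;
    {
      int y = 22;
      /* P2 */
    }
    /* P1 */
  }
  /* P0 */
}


y declared in the same block as P2
y = 22


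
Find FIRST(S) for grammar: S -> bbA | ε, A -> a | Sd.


Per alternative of S: FIRST(bbA) = {b}; FIRST(ε) = {ε}
FIRST(S) = {b, ε}


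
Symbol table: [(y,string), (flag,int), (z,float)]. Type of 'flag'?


Lookup 'flag' → type int


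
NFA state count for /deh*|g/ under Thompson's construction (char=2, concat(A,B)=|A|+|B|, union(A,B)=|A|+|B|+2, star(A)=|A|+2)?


Syntax tree has 4 char leaf(s), 1 union(s), 1 star(s)
chars contribute 4×2 = 8; each union adds +2; each star adds +2
Total: 8 + 2 + 2 = 12 states


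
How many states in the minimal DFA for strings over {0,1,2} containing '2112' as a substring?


KMP-style automaton: 4 progress states + 1 absorbing accept = 5
Minimal DFA: 5 states


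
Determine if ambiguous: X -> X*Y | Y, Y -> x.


precedence layered via separate nonterminal Y: deterministic
Unambiguous


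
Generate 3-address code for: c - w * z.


Break into single-operator statements:
t1 = w * z
t2 = c - t1


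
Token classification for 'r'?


Pattern: letter/underscore followed by alphanumerics, not a keyword
Type: IDENTIFIER


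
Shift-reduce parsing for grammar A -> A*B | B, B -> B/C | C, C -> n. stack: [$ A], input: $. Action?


start symbol A on stack, input exhausted
Action: accept


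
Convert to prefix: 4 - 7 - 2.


left-to-right (same/higher precedence on left): tree is (- (- 4 7) 2)
Prefix: - - 4 7 2


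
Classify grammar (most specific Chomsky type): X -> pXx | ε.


Single nonterminal LHS, but p^n x^n is not regular
Classification: Type 2 (Context-Free)


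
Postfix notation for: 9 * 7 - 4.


Left to right (same or higher precedence on left)
Postfix: 9 7 * 4 -


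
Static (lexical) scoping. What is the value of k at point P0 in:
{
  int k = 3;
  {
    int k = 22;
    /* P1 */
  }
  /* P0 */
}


k declared in the same block as P0
k = 3


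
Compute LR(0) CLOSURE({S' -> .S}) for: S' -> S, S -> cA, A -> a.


Start: S' -> .S
For each item with dot before a nonterminal B, add B -> .γ for every B-production
Closure: [S' -> .S, S -> .cA]


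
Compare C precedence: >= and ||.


'>=' is relational (level 7); '||' is logical OR (level 1)
Higher level binds tighter
'>=' has higher precedence than '||'


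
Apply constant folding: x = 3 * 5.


3 * 5 = 15 at compile time
Optimized: x = 15


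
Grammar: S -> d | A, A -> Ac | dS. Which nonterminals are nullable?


A nonterminal is nullable iff some alternative derives ε (directly, or every symbol in it is nullable)
Nullable: {}


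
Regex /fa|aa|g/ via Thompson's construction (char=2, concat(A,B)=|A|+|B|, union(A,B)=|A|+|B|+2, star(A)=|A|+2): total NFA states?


Syntax tree has 5 char leaf(s), 2 union(s), 0 star(s)
chars contribute 5×2 = 10; each union adds +2; each star adds +2
Total: 10 + 4 + 0 = 14 states


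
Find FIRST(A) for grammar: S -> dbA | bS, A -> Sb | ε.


Per alternative of A: FIRST(Sb) = {b, d}; FIRST(ε) = {ε}
FIRST(A) = {b, d, ε}


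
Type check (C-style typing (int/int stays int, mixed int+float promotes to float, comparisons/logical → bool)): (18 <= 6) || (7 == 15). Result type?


Operand types: bool || bool
Rule: logical operators take bool operands and yield bool
Result type: bool


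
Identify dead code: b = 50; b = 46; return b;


first assignment to b is overwritten before any read
Dead: 'b = 50'


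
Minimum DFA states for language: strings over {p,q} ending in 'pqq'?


Track the longest suffix of input matching a prefix of 'pqq': 4 classes (prefixes of length 0..3)
Minimal DFA: 4 states


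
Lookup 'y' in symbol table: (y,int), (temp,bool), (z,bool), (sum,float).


Lookup 'y' → type int


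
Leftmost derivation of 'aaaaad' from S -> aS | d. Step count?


Derivation: S => aS => aaS => aaaS => aaaaS => aaaaaS => aaaaad
Steps: 6


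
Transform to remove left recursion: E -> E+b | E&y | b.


Left-recursive alternatives: E+b, E&y; non-recursive: b
Introduce E': E -> bE', E' -> +bE' | &yE' | ε


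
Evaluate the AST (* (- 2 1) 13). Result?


Evaluate inner: (- 2 1) = 1
Evaluate root: (* 1 13) = 13
Result: 13


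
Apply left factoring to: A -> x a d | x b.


Common prefix: 'x'
Factored: A -> x A', A' -> a d | b


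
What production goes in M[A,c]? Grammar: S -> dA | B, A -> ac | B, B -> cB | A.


For [A, c]: 'c' ∈ FIRST(B)
Entry: A -> B


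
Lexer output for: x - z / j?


Scan left to right, longest-match per lexeme
Tokens: ID(x), OP(-), ID(z), OP(/), ID(j)


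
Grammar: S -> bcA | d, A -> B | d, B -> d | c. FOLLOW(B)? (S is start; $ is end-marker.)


$ ∈ FOLLOW(S). For each A -> αBβ: add FIRST(β)\{ε} to FOLLOW(B); if β nullable, add FOLLOW(A).
FOLLOW(B) = {$}


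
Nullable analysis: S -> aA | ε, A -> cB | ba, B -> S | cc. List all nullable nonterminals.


A nonterminal is nullable iff some alternative derives ε (directly, or every symbol in it is nullable)
Nullable: {B, S}


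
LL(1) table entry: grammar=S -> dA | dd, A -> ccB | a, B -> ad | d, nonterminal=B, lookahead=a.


For [B, a]: 'a' ∈ FIRST(ad)
Entry: B -> ad


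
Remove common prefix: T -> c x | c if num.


Common prefix: 'c'
Factored: T -> c T', T' -> x | if num


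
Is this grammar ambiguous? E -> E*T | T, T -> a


precedence layered via separate nonterminal T: deterministic
Unambiguous


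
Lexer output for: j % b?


Scan left to right, longest-match per lexeme
Tokens: ID(j), OP(%), ID(b)


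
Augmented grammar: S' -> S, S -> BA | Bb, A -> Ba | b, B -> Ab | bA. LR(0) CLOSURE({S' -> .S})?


Start: S' -> .S
For each item with dot before a nonterminal B, add B -> .γ for every B-production
Closure: [S' -> .S, S -> .BA, S -> .Bb, B -> .Ab, B -> .bA, A -> .Ba, A -> .b]


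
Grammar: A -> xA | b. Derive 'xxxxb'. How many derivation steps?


Derivation: A => xA => xxA => xxxA => xxxxA => xxxxb
Steps: 5


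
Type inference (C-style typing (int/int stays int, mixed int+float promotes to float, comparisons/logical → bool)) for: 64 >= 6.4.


Operand types: int >= float
Rule: comparison yields bool
Result type: bool


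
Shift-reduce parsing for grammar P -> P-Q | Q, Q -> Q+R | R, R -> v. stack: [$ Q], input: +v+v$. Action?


shift '+' to continue Q -> Q+R
Action: shift


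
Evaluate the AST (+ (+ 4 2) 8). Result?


Evaluate inner: (+ 4 2) = 6
Evaluate root: (+ 6 8) = 14
Result: 14


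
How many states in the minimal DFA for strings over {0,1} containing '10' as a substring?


KMP-style automaton: 2 progress states + 1 absorbing accept = 3
Minimal DFA: 3 states


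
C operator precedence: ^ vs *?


'*' is multiplicative (level 10); '^' is bitwise XOR (level 4)
Higher level binds tighter
'*' has higher precedence than '^'


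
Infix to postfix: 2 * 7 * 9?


Left to right (same or higher precedence on left)
Postfix: 2 7 * 9 *


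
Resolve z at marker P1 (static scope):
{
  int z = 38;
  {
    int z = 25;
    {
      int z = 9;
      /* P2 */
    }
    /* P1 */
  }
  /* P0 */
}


z declared in the same block as P1
z = 25


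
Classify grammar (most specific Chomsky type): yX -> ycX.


LHS has context (more than one symbol) and |LHS| ≤ |RHS|
Classification: Type 1 (Context-Sensitive)


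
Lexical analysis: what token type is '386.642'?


Pattern: digits with a decimal point
Type: FLOAT_LITERAL


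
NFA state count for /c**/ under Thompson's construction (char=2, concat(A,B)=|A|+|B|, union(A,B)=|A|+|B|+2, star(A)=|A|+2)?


Syntax tree has 1 char leaf(s), 0 union(s), 2 star(s)
chars contribute 1×2 = 2; each union adds +2; each star adds +2
Total: 2 + 0 + 4 = 6 states


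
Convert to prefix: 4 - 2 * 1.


'*' binds tighter: tree is (- 4 (* 2 1))
Prefix: - 4 * 2 1


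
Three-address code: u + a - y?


Break into single-operator statements:
t1 = u + a
t2 = t1 - y


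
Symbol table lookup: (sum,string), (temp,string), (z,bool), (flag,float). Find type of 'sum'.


Lookup 'sum' → type string


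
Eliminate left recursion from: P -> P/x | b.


Left-recursive alternatives: P/x; non-recursive: b
Introduce P': P -> bP', P' -> /xP' | ε


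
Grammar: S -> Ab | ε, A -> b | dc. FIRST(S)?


Per alternative of S: FIRST(Ab) = {b, d}; FIRST(ε) = {ε}
FIRST(S) = {b, d, ε}


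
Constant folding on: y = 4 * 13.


4 * 13 = 52 at compile time
Optimized: y = 52


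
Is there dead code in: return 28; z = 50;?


statement follows a return and is unreachable
Dead: 'z = 50'


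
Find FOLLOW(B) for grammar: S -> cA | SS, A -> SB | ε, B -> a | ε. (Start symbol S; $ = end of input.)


$ ∈ FOLLOW(S). For each A -> αBβ: add FIRST(β)\{ε} to FOLLOW(B); if β nullable, add FOLLOW(A).
FOLLOW(B) = {$, a, c}


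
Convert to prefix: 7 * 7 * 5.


left-to-right (same/higher precedence on left): tree is (* (* 7 7) 5)
Prefix: * * 7 7 5


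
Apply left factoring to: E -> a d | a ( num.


Common prefix: 'a'
Factored: E -> a E', E' -> d | ( num


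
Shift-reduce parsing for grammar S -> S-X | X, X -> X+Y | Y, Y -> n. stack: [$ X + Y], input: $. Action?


handle 'X+Y' on top
Action: reduce (X -> X+Y)


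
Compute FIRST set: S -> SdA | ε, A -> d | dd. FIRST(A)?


Per alternative of A: FIRST(d) = {d}; FIRST(dd) = {d}
FIRST(A) = {d}


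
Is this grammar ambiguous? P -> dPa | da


balanced d^n…a^n: each string has a unique parse
Unambiguous


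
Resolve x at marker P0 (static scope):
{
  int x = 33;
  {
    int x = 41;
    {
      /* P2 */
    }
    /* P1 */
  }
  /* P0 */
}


x declared in the same block as P0
x = 33


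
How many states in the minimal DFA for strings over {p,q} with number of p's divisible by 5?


Track (count of p) mod 5: states 0..4, accept at 0
Minimal DFA: 5 states


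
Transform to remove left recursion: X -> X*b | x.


Left-recursive alternatives: X*b; non-recursive: x
Introduce X': X -> xX', X' -> *bX' | ε


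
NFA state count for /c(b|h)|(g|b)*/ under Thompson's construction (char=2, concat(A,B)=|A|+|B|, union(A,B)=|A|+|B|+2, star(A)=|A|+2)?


Syntax tree has 5 char leaf(s), 3 union(s), 1 star(s)
chars contribute 5×2 = 10; each union adds +2; each star adds +2
Total: 10 + 6 + 2 = 18 states


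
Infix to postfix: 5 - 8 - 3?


Left to right (same or higher precedence on left)
Postfix: 5 8 - 3 -


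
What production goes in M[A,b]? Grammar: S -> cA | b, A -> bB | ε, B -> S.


For [A, b]: 'b' ∈ FIRST(bB)
Entry: A -> bB


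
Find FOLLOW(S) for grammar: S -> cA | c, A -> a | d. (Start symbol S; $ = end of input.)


$ ∈ FOLLOW(S). For each A -> αBβ: add FIRST(β)\{ε} to FOLLOW(B); if β nullable, add FOLLOW(A).
FOLLOW(S) = {$}


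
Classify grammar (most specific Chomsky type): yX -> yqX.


LHS has context (more than one symbol) and |LHS| ≤ |RHS|
Classification: Type 1 (Context-Sensitive)


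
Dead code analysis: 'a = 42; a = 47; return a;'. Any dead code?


first assignment to a is overwritten before any read
Dead: 'a = 42'


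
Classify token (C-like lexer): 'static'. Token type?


Pattern: reserved word
Type: KEYWORD


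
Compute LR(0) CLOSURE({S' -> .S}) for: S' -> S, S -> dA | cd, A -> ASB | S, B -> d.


Start: S' -> .S
For each item with dot before a nonterminal B, add B -> .γ for every B-production
Closure: [S' -> .S, S -> .dA, S -> .cd]


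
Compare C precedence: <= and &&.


'<=' is relational (level 7); '&&' is logical AND (level 2)
Higher level binds tighter
'<=' has higher precedence than '&&'


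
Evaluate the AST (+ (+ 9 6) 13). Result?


Evaluate inner: (+ 9 6) = 15
Evaluate root: (+ 15 13) = 28
Result: 28


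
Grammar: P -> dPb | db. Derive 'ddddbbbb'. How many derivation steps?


Derivation: P => dPb => ddPbb => dddPbbb => ddddbbbb
Steps: 4


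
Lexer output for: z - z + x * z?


Scan left to right, longest-match per lexeme
Tokens: ID(z), OP(-), ID(z), OP(+), ID(x), OP(*), ID(z)


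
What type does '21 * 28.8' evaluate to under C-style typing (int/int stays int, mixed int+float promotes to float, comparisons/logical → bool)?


Operand types: int * float
Rule: mixed int/float promotes to float; int/int stays int
Result type: float


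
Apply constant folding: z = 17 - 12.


17 - 12 = 5 at compile time
Optimized: z = 5


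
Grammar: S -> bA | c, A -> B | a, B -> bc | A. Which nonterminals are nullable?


A nonterminal is nullable iff some alternative derives ε (directly, or every symbol in it is nullable)
Nullable: {}


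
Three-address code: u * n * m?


Break into single-operator statements:
t1 = u * n
t2 = t1 * m


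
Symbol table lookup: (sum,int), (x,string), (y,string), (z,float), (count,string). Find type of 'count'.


Lookup 'count' → type string


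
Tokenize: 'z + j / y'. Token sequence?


Scan left to right, longest-match per lexeme
Tokens: ID(z), OP(+), ID(j), OP(/), ID(y)


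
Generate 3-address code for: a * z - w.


Break into single-operator statements:
t1 = a * z
t2 = t1 - w


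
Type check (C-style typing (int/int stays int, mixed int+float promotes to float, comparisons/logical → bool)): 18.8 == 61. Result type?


Operand types: float == int
Rule: comparison yields bool
Result type: bool


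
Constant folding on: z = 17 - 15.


17 - 15 = 2 at compile time
Optimized: z = 2


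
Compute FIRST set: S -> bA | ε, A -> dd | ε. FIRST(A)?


Per alternative of A: FIRST(dd) = {d}; FIRST(ε) = {ε}
FIRST(A) = {d, ε}
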